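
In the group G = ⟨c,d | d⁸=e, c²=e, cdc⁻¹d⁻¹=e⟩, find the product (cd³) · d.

Compute (cd³) · d by multiplying left to right and reducing via the relations at each step:
  (cd³) · d = cd⁴

Answer: cd⁴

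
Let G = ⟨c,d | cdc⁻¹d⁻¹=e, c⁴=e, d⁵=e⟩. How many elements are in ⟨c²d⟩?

|⟨c²d⟩| equals the order of c²d. Compute successive powers until reaching e:
  (c²d)¹ = c²d, (c²d)² = d², (c²d)³ = c²d³, (c²d)⁴ = d⁴, (c²d)⁵ = c², (c²d)⁶ = d, (c²d)⁷ = c²d², (c²d)⁸ = d³, (c²d)⁹ = c²d⁴, (c²d)¹⁰ = e.
The smallest positive k with (c²d)ᵏ = e is 10, so |⟨c²d⟩| = 10.

Answer: 10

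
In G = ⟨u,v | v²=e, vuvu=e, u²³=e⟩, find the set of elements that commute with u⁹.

⟨u⁹⟩ ⊆ C_G(u⁹) since powers of u⁹ commute with u⁹; so |C_G(u⁹)| ≥ |⟨u⁹⟩| = 23.
By orbit–stabilizer, |C_G(u⁹)| = |G| / |conj. class of u⁹| = 46 / 2 = 23.
The 23 elements commuting with u⁹ are {e, u, u², u³, u⁴, u⁵, u⁶, u⁷, u⁸, u⁹, u¹⁰, u¹¹, u¹², u¹³, u¹⁴, u¹⁵, u¹⁶, u¹⁷, u¹⁸, u¹⁹, u²⁰, u²¹, u²²}.

Answer: {e, u, u², u³, u⁴, u⁵, u⁶, u⁷, u⁸, u⁹, u¹⁰, u¹¹, u¹², u¹³, u¹⁴, u¹⁵, u¹⁶, u¹⁷, u¹⁸, u¹⁹, u²⁰, u²¹, u²²}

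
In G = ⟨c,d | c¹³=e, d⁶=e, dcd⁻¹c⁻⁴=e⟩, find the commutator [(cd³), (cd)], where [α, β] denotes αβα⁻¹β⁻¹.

[(cd³), (cd)] = (cd³)·(cd)·(cd³)⁻¹·(cd)⁻¹.
  (cd³) · (cd) = d⁴
  (d⁴) · (cd³) = c⁹d
  (c⁹d) · (c³d⁵) = c⁸

Answer: c⁸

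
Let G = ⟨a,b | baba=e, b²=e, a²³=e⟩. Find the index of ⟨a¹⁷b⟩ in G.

First find ord(a¹⁷b) by computing successive powers:
  (a¹⁷b)¹ = a¹⁷b, (a¹⁷b)² = e.
So |⟨a¹⁷b⟩| = ord(a¹⁷b) = 2. With |G| = 46, by Lagrange [G : ⟨a¹⁷b⟩] = 46/2 = 23.

Answer: 23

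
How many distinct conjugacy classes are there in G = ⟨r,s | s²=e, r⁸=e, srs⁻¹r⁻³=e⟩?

The conjugacy classes (representative and size) are:
  [e] (size 1), [r³] (size 2), [r²] (size 2), [r⁴] (size 1), [r⁵] (size 2), [r⁴s] (size 4), [rs] (size 4).
Class equation: 1 + 2 + 2 + 1 + 2 + 4 + 4 = 16 = |G|. So G has 7 conjugacy classes.

Answer: 7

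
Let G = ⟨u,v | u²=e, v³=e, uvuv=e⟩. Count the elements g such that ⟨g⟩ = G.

⟨g⟩ = G would require ord(g) = |G| = 6, but the maximum element order in G is 3 < 6. So G is not cyclic and no single element generates it: the count is 0.

Answer: 0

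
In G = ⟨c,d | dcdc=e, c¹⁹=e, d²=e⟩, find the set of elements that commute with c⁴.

⟨c⁴⟩ ⊆ C_G(c⁴) since powers of c⁴ commute with c⁴; so |C_G(c⁴)| ≥ |⟨c⁴⟩| = 19.
By orbit–stabilizer, |C_G(c⁴)| = |G| / |conj. class of c⁴| = 38 / 2 = 19.
The 19 elements commuting with c⁴ are {e, c, c², c³, c⁴, c⁵, c⁶, c⁷, c⁸, c⁹, c¹⁰, c¹¹, c¹², c¹³, c¹⁴, c¹⁵, c¹⁶, c¹⁷, c¹⁸}.

Answer: {e, c, c², c³, c⁴, c⁵, c⁶, c⁷, c⁸, c⁹, c¹⁰, c¹¹, c¹², c¹³, c¹⁴, c¹⁵, c¹⁶, c¹⁷, c¹⁸}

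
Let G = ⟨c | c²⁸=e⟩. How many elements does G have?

G is generated by a single element, so G is cyclic. The relator gives c²⁸ = e and no smaller power is forced to be e, so the 28 powers {c, e, c², c³, c⁴, c⁵, c⁶, c⁷, c⁸, c⁹, c²², c²³, c²¹, c²⁰, c²⁴, c²⁵, c²⁶, c²⁷, c¹², c¹³, c¹¹, c¹⁰, c¹⁴, c¹⁵, c¹⁶, c¹⁷, c¹⁸, c¹⁹} are distinct. Hence |G| = 28.

Answer: 28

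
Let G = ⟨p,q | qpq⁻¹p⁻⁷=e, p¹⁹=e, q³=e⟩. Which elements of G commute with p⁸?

⟨p⁸⟩ ⊆ C_G(p⁸) since powers of p⁸ commute with p⁸; so |C_G(p⁸)| ≥ |⟨p⁸⟩| = 19.
By orbit–stabilizer, |C_G(p⁸)| = |G| / |conj. class of p⁸| = 57 / 3 = 19.
The 19 elements commuting with p⁸ are {e, p, p², p³, p⁴, p⁵, p⁶, p⁷, p⁸, p⁹, p¹⁰, p¹¹, p¹², p¹³, p¹⁴, p¹⁵, p¹⁶, p¹⁷, p¹⁸}.

Answer: {e, p, p², p³, p⁴, p⁵, p⁶, p⁷, p⁸, p⁹, p¹⁰, p¹¹, p¹², p¹³, p¹⁴, p¹⁵, p¹⁶, p¹⁷, p¹⁸}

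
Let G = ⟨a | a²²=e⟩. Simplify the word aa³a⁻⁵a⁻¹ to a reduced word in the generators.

Multiply left to right, reducing at each step:
  a · a³ = a⁴
  (a⁴) · a⁻⁵ = a²¹
  (a²¹) · a⁻¹ = a²⁰

Answer: a²⁰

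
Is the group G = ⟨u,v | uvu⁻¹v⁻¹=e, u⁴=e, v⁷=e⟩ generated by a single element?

|G| = 28. The element uv has order 28 (its powers give 28 distinct elements), so ⟨uv⟩ = G and G is cyclic.

Answer: Yes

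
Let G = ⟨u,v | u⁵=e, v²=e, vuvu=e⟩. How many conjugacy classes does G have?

The conjugacy classes (representative and size) are:
  [e] (size 1), [u] (size 2), [u²] (size 2), [v] (size 5).
Class equation: 1 + 2 + 2 + 5 = 10 = |G|. So G has 4 conjugacy classes.

Answer: 4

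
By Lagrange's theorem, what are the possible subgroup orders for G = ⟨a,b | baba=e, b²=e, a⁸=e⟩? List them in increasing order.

|G| = 16 = 2⁴. By Lagrange's theorem the order of any subgroup divides 16; the divisors of 16 are 1, 2, 4, 8, 16.

Answer: 1, 2, 4, 8, 16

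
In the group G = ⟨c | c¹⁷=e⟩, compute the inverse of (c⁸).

The order of (c⁸) is 17 (smallest k with (c⁸)ᵏ = e), so (c⁸)⁻¹ = (c⁸)¹⁶ = c⁹.
Check: (c⁸) · (c⁹) → (c⁸) · c⁹ = e, giving e as required.

Answer: c⁹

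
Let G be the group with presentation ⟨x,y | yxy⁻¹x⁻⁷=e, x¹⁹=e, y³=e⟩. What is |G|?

Enumerate words in the generators, reducing via the relations: the distinct elements are
  {e, x, y, xy, x², x³, x⁴, x⁵, x⁶, x⁷, x⁸, x⁹, y², xy², x²y, x³y, x¹², x¹³, x¹¹, x¹⁰, x¹⁴, x¹⁵, x¹⁶, x¹⁷, x¹⁸, x⁴y, x⁵y, x⁶y, x⁷y, x⁸y, x⁹y, x²y², x³y², x¹²y, x¹³y, x¹¹y, x¹⁰y, x¹⁴y, x¹⁵y, x¹⁶y, x¹⁷y, x¹⁸y, x⁴y², x⁵y², x⁶y², x⁷y², x⁸y², x⁹y², x¹²y², x¹³y², x¹¹y², x¹⁰y², x¹⁴y², x¹⁵y², x¹⁶y², x¹⁷y², x¹⁸y²}.
No further products give new elements, so |G| = 57.

Answer: 57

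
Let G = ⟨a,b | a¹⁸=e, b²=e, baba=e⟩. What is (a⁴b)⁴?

Compute successive powers of (a⁴b), reducing at each step:
  (a⁴b)²: (a⁴b) · a⁴ = b;   b · b = e
  (a⁴b)³: e · a⁴ = a⁴;   (a⁴) · b = a⁴b
  (a⁴b)⁴: (a⁴b) · a⁴ = b;   b · b = e

Answer: e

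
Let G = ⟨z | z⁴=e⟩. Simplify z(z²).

Compute z · (z²) by multiplying left to right and reducing via the relations at each step:
  z · z² = z³

Answer: z³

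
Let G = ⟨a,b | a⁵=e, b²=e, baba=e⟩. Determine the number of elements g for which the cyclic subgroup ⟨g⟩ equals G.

⟨g⟩ = G would require ord(g) = |G| = 10, but the maximum element order in G is 5 < 10. So G is not cyclic and no single element generates it: the count is 0.

Answer: 0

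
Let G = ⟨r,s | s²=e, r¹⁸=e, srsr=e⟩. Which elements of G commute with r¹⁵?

⟨r¹⁵⟩ ⊆ C_G(r¹⁵) since powers of r¹⁵ commute with r¹⁵; so |C_G(r¹⁵)| ≥ |⟨r¹⁵⟩| = 6.
By orbit–stabilizer, |C_G(r¹⁵)| = |G| / |conj. class of r¹⁵| = 36 / 2 = 18.
The 18 elements commuting with r¹⁵ are {e, r, r², r³, r⁴, r⁵, r⁶, r⁷, r⁸, r⁹, r¹⁰, r¹¹, r¹², r¹³, r¹⁴, r¹⁵, r¹⁶, r¹⁷}.

Answer: {e, r, r², r³, r⁴, r⁵, r⁶, r⁷, r⁸, r⁹, r¹⁰, r¹¹, r¹², r¹³, r¹⁴, r¹⁵, r¹⁶, r¹⁷}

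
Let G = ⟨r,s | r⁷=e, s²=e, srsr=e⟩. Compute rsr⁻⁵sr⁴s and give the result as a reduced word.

Multiply left to right, reducing at each step:
  r · s = rs
  (rs) · r⁻⁵ = r⁶s
  (r⁶s) · s = r⁶
  (r⁶) · r⁴ = r³
  (r³) · s = r³s

Answer: r³s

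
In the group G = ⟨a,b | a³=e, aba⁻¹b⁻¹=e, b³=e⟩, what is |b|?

Compute successive powers until reaching e:
  b¹ = b, b² = b², b³ = e.
The smallest positive k with bᵏ = e is 3.

Answer: 3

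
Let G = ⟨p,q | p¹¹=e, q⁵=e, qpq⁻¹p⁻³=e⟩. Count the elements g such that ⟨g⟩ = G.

⟨g⟩ = G would require ord(g) = |G| = 55, but the maximum element order in G is 11 < 55. So G is not cyclic and no single element generates it: the count is 0.

Answer: 0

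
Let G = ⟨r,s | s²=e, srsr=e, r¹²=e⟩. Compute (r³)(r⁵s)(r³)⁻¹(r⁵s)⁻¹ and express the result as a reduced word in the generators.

[(r³), (r⁵s)] = (r³)·(r⁵s)·(r³)⁻¹·(r⁵s)⁻¹.
  (r³) · (r⁵s) = r⁸s
  (r⁸s) · (r⁹) = r¹¹s
  (r¹¹s) · (r⁵s) = r⁶

Answer: r⁶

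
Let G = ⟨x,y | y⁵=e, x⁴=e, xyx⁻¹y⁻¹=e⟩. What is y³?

Compute successive powers of y, reducing at each step:
  y²: y · y = y²
  y³: (y²) · y = y³

Answer: y³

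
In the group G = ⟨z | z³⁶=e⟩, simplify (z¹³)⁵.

Compute successive powers of (z¹³), reducing at each step:
  (z¹³)²: (z¹³) · z¹³ = z²⁶
  (z¹³)³: (z²⁶) · z¹³ = z³
  (z¹³)⁴: (z³) · z¹³ = z¹⁶
  (z¹³)⁵: (z¹⁶) · z¹³ = z²⁹

Answer: z²⁹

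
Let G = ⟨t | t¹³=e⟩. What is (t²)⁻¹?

The order of (t²) is 13 (smallest k with (t²)ᵏ = e), so (t²)⁻¹ = (t²)¹² = t¹¹.
Check: (t²) · (t¹¹) → (t²) · t¹¹ = e, giving e as required.

Answer: t¹¹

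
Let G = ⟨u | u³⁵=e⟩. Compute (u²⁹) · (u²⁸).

Compute (u²⁹) · (u²⁸) by multiplying left to right and reducing via the relations at each step:
  (u²⁹) · u²⁸ = u²²

Answer: u²²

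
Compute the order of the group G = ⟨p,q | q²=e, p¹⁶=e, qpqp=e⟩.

Enumerate words in the generators, reducing via the relations: the distinct elements are
  {e, p, q, pq, p², p³, p⁴, p⁵, p⁶, p⁷, p⁸, p⁹, p²q, p³q, p¹², p¹³, p¹¹, p¹⁰, p¹⁴, p¹⁵, p⁴q, p⁵q, p⁶q, p⁷q, p⁸q, p⁹q, p¹²q, p¹³q, p¹¹q, p¹⁰q, p¹⁴q, p¹⁵q}.
No further products give new elements, so |G| = 32.

Answer: 32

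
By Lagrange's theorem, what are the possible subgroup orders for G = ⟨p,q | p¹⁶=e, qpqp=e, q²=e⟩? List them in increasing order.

|G| = 32 = 2⁵. By Lagrange's theorem the order of any subgroup divides 32; the divisors of 32 are 1, 2, 4, 8, 16, 32.

Answer: 1, 2, 4, 8, 16, 32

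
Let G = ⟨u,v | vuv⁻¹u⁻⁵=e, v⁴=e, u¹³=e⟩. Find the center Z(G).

An element z ∈ Z(G) iff z commutes with every generator.
For example e is central: e·u = u = u·e; e·v = v = v·e.
Whereas u ∉ Z(G) since u·v = uv ≠ u⁵v = v·u.
Checking each of the 52 elements this way gives Z(G) = {e}, of order 1.

Answer: {e}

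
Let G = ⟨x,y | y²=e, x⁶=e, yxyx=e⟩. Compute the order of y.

Compute successive powers until reaching e:
  y¹ = y, y² = e.
The smallest positive k with yᵏ = e is 2.

Answer: 2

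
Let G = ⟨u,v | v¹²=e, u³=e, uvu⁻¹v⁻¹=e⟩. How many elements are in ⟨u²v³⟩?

|⟨u²v³⟩| equals the order of u²v³. Compute successive powers until reaching e:
  (u²v³)¹ = u²v³, (u²v³)² = uv⁶, (u²v³)³ = v⁹, (u²v³)⁴ = u², (u²v³)⁵ = uv³, (u²v³)⁶ = v⁶, (u²v³)⁷ = u²v⁹, (u²v³)⁸ = u, (u²v³)⁹ = v³, (u²v³)¹⁰ = u²v⁶, (u²v³)¹¹ = uv⁹, (u²v³)¹² = e.
The smallest positive k with (u²v³)ᵏ = e is 12, so |⟨u²v³⟩| = 12.

Answer: 12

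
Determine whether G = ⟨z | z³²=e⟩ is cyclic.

|G| = 32. The element z has order 32 (its powers give 32 distinct elements), so ⟨z⟩ = G and G is cyclic.

Answer: Yes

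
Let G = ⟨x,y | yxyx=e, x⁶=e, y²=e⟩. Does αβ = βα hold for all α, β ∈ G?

x·y = xy but y·x = x⁵y, so x·y ≠ y·x and G is not abelian.

Answer: No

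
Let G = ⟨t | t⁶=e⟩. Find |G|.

G is generated by a single element, so G is cyclic. The relator gives t⁶ = e and no smaller power is forced to be e, so the 6 powers {e, t, t², t³, t⁴, t⁵} are distinct. Hence |G| = 6.

Answer: 6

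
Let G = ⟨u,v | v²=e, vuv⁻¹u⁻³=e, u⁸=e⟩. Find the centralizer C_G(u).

⟨u⟩ ⊆ C_G(u) since powers of u commute with u; so |C_G(u)| ≥ |⟨u⟩| = 8.
By orbit–stabilizer, |C_G(u)| = |G| / |conj. class of u| = 16 / 2 = 8.
The 8 elements commuting with u are {e, u, u², u³, u⁴, u⁵, u⁶, u⁷}.

Answer: {e, u, u², u³, u⁴, u⁵, u⁶, u⁷}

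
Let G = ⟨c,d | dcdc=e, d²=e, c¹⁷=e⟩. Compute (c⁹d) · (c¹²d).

Compute (c⁹d) · (c¹²d) by multiplying left to right and reducing via the relations at each step:
  (c⁹d) · c¹² = c¹⁴d
  (c¹⁴d) · d = c¹⁴

Answer: c¹⁴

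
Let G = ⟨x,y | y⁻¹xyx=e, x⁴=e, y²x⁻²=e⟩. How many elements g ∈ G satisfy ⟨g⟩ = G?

⟨g⟩ = G would require ord(g) = |G| = 8, but the maximum element order in G is 4 < 8. So G is not cyclic and no single element generates it: the count is 0.

Answer: 0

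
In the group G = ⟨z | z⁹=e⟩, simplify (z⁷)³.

Compute successive powers of (z⁷), reducing at each step:
  (z⁷)²: (z⁷) · z⁷ = z⁵
  (z⁷)³: (z⁵) · z⁷ = z³

Answer: z³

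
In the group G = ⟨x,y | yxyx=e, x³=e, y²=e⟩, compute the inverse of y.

The order of y is 2 (smallest k with yᵏ = e), so y⁻¹ = y¹ = y.
Check: y · y → y · y = e, giving e as required.

Answer: y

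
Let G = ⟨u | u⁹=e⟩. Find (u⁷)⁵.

Compute successive powers of (u⁷), reducing at each step:
  (u⁷)²: (u⁷) · u⁷ = u⁵
  (u⁷)³: (u⁵) · u⁷ = u³
  (u⁷)⁴: (u³) · u⁷ = u
  (u⁷)⁵: u · u⁷ = u⁸

Answer: u⁸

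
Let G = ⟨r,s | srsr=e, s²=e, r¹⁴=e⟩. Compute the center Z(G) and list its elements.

An element z ∈ Z(G) iff z commutes with every generator.
For example r⁷ is central: (r⁷)·r = r⁸ = r·(r⁷); (r⁷)·s = r⁷s = s·(r⁷).
Whereas r ∉ Z(G) since r·s = rs ≠ r¹³s = s·r.
Checking each of the 28 elements this way gives Z(G) = {e, r⁷}, of order 2.

Answer: {e, r⁷}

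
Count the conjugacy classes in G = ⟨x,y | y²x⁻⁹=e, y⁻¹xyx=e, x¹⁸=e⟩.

The conjugacy classes (representative and size) are:
  [e] (size 1), [x¹⁷] (size 2), [x¹⁶] (size 2), [x³] (size 2), [x¹⁴] (size 2), [x¹³] (size 2), [x¹²] (size 2), [x¹¹] (size 2), [x¹⁰] (size 2), [x⁹] (size 1), [x⁸y] (size 9), [xy] (size 9).
Class equation: 1 + 2 + 2 + 2 + 2 + 2 + 2 + 2 + 2 + 1 + 9 + 9 = 36 = |G|. So G has 12 conjugacy classes.

Answer: 12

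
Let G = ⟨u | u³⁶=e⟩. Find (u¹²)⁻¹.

The order of (u¹²) is 3 (smallest k with (u¹²)ᵏ = e), so (u¹²)⁻¹ = (u¹²)² = u²⁴.
Check: (u¹²) · (u²⁴) → (u¹²) · u²⁴ = e, giving e as required.

Answer: u²⁴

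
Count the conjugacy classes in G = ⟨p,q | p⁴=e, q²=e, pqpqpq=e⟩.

The conjugacy classes (representative and size) are:
  [e] (size 1), [p³] (size 6), [p²qp²q] (size 3), [pqp³] (size 6), [qp³] (size 8).
Class equation: 1 + 6 + 3 + 6 + 8 = 24 = |G|. So G has 5 conjugacy classes.

Answer: 5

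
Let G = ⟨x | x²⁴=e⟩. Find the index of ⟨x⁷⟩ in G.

First find ord(x⁷) by computing successive powers:
  (x⁷)¹ = x⁷, (x⁷)² = x¹⁴, (x⁷)³ = x²¹, (x⁷)⁴ = x⁴, (x⁷)⁵ = x¹¹, (x⁷)⁶ = x¹⁸, (x⁷)⁷ = x, (x⁷)⁸ = x⁸, (x⁷)⁹ = x¹⁵, (x⁷)¹⁰ = x²², (x⁷)¹¹ = x⁵, (x⁷)¹² = x¹², (x⁷)¹³ = x¹⁹, (x⁷)¹⁴ = x², (x⁷)¹⁵ = x⁹, (x⁷)¹⁶ = x¹⁶, (x⁷)¹⁷ = x²³, (x⁷)¹⁸ = x⁶, (x⁷)¹⁹ = x¹³, (x⁷)²⁰ = x²⁰, (x⁷)²¹ = x³, (x⁷)²² = x¹⁰, (x⁷)²³ = x¹⁷, (x⁷)²⁴ = e.
So |⟨x⁷⟩| = ord(x⁷) = 24. With |G| = 24, by Lagrange [G : ⟨x⁷⟩] = 24/24 = 1.

Answer: 1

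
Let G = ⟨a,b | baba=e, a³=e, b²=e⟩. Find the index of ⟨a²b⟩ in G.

First find ord(a²b) by computing successive powers:
  (a²b)¹ = a²b, (a²b)² = e.
So |⟨a²b⟩| = ord(a²b) = 2. With |G| = 6, by Lagrange [G : ⟨a²b⟩] = 6/2 = 3.

Answer: 3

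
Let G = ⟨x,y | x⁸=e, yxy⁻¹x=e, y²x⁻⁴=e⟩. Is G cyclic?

Every cyclic group is abelian. But x·y = xy while y·x = x³y⁻¹, so x·y ≠ y·x and G is not abelian. Hence G is not cyclic.

Answer: No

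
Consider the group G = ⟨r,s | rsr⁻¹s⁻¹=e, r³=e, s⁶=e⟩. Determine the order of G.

Enumerate words in the generators, reducing via the relations: the distinct elements are
  {e, r, s, rs, r², s², s³, s⁴, s⁵, rs², rs³, rs⁴, rs⁵, r²s, r²s², r²s³, r²s⁴, r²s⁵}.
No further products give new elements, so |G| = 18.

Answer: 18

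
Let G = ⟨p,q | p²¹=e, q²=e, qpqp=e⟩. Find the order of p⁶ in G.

Compute successive powers until reaching e:
  (p⁶)¹ = p⁶, (p⁶)² = p¹², (p⁶)³ = p¹⁸, (p⁶)⁴ = p³, (p⁶)⁵ = p⁹, (p⁶)⁶ = p¹⁵, (p⁶)⁷ = e.
The smallest positive k with (p⁶)ᵏ = e is 7.

Answer: 7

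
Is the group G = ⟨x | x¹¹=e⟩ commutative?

G has a single generator, so G is cyclic and hence abelian.

Answer: Yes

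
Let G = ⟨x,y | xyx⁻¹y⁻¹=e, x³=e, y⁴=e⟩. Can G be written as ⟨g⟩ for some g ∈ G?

|G| = 12. The element xy has order 12 (its powers give 12 distinct elements), so ⟨xy⟩ = G and G is cyclic.

Answer: Yes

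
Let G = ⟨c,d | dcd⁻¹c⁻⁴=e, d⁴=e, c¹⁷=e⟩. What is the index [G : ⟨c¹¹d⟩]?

First find ord(c¹¹d) by computing successive powers:
  (c¹¹d)¹ = c¹¹d, (c¹¹d)² = c⁴d², (c¹¹d)³ = c¹⁰d³, (c¹¹d)⁴ = e.
So |⟨c¹¹d⟩| = ord(c¹¹d) = 4. With |G| = 68, by Lagrange [G : ⟨c¹¹d⟩] = 68/4 = 17.

Answer: 17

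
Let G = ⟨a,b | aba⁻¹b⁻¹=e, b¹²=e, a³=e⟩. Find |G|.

Enumerate words in the generators, reducing via the relations: the distinct elements are
  {a, b, e, ab, a², b², b³, b⁴, b⁵, b⁶, b⁷, b⁸, b⁹, ab², ab³, ab⁴, ab⁵, ab⁶, ab⁷, ab⁸, ab⁹, a²b, b¹¹, b¹⁰, ab¹¹, ab¹⁰, a²b², a²b³, a²b⁴, a²b⁵, a²b⁶, a²b⁷, a²b⁸, a²b⁹, a²b¹¹, a²b¹⁰}.
No further products give new elements, so |G| = 36.

Answer: 36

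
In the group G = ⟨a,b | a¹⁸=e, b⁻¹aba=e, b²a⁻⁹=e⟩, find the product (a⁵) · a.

Compute (a⁵) · a by multiplying left to right and reducing via the relations at each step:
  (a⁵) · a = a⁶

Answer: a⁶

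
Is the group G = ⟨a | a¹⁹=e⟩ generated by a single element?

|G| = 19. The element a has order 19 (its powers give 19 distinct elements), so ⟨a⟩ = G and G is cyclic.

Answer: Yes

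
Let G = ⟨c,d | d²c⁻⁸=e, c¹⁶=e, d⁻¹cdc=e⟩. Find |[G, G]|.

G' = [G, G] is generated by all commutators. The generator-pair commutators are: [c, d] = c².
The subgroup they normally generate is {e, c², c⁴, c⁶, c⁸, c¹⁰, c¹², c¹⁴}, of order 8.
Check: |G/G'| = 32/8 = 4 is the order of the abelianisation.

Answer: 8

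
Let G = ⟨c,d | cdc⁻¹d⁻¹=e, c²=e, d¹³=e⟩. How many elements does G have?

Enumerate words in the generators, reducing via the relations: the distinct elements are
  {c, d, e, cd, d², d³, d⁴, d⁵, d⁶, d⁷, d⁸, d⁹, cd², cd³, cd⁴, cd⁵, cd⁶, cd⁷, cd⁸, cd⁹, d¹², d¹¹, d¹⁰, cd¹², cd¹¹, cd¹⁰}.
No further products give new elements, so |G| = 26.

Answer: 26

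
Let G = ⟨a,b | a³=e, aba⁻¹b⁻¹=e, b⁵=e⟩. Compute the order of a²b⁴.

Compute successive powers until reaching e:
  (a²b⁴)¹ = a²b⁴, (a²b⁴)² = ab³, (a²b⁴)³ = b², (a²b⁴)⁴ = a²b, (a²b⁴)⁵ = a, (a²b⁴)⁶ = b⁴, (a²b⁴)⁷ = a²b³, (a²b⁴)⁸ = ab², (a²b⁴)⁹ = b, (a²b⁴)¹⁰ = a², (a²b⁴)¹¹ = ab⁴, (a²b⁴)¹² = b³, (a²b⁴)¹³ = a²b², (a²b⁴)¹⁴ = ab, (a²b⁴)¹⁵ = e.
The smallest positive k with (a²b⁴)ᵏ = e is 15.

Answer: 15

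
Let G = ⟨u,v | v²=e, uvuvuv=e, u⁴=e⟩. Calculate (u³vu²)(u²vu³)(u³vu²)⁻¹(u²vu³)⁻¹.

[(u³vu²), (u²vu³)] = (u³vu²)·(u²vu³)·(u³vu²)⁻¹·(u²vu³)⁻¹.
  (u³vu²) · (u²vu³) = u²
  (u²) · (u²vu) = vu
  (vu) · (uvu²) = u²vu²v

Answer: u²vu²v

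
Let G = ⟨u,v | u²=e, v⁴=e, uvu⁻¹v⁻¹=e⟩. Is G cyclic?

|G| = 8, but the maximum element order in G is 4 < 8. No single element generates all of G, so G is not cyclic.

Answer: No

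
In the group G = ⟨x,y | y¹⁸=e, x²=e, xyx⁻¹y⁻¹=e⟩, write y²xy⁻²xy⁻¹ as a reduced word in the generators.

Multiply left to right, reducing at each step:
  (y²) · x = xy²
  (xy²) · y⁻² = x
  x · x = e
  e · y⁻¹ = y¹⁷

Answer: y¹⁷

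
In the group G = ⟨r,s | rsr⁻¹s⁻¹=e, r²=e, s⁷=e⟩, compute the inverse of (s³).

The order of (s³) is 7 (smallest k with (s³)ᵏ = e), so (s³)⁻¹ = (s³)⁶ = s⁴.
Check: (s³) · (s⁴) → (s³) · s⁴ = e, giving e as required.

Answer: s⁴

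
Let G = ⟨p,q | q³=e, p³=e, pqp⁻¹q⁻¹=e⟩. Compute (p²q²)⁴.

Compute successive powers of (p²q²), reducing at each step:
  (p²q²)²: (p²q²) · p² = pq²;   (pq²) · q² = pq
  (p²q²)³: (pq) · p² = q;   q · q² = e
  (p²q²)⁴: e · p² = p²;   (p²) · q² = p²q²

Answer: p²q²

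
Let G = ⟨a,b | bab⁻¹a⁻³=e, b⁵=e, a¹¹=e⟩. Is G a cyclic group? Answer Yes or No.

Every cyclic group is abelian. But a·b = ab while b·a = a³b, so a·b ≠ b·a and G is not abelian. Hence G is not cyclic.

Answer: No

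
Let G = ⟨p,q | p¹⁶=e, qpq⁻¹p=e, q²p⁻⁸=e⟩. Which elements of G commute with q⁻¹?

⟨q⁻¹⟩ ⊆ C_G(q⁻¹) since powers of q⁻¹ commute with q⁻¹; so |C_G(q⁻¹)| ≥ |⟨q⁻¹⟩| = 4.
By orbit–stabilizer, |C_G(q⁻¹)| = |G| / |conj. class of q⁻¹| = 32 / 8 = 4.
The 4 elements commuting with q⁻¹ are {e, p⁸, q, q⁻¹}.

Answer: {e, p⁸, q, q⁻¹}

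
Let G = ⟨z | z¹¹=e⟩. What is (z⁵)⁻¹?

The order of (z⁵) is 11 (smallest k with (z⁵)ᵏ = e), so (z⁵)⁻¹ = (z⁵)¹⁰ = z⁶.
Check: (z⁵) · (z⁶) → (z⁵) · z⁶ = e, giving e as required.

Answer: z⁶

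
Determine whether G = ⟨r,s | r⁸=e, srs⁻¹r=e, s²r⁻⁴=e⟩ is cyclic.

Every cyclic group is abelian. But r·s = rs while s·r = r³s⁻¹, so r·s ≠ s·r and G is not abelian. Hence G is not cyclic.

Answer: No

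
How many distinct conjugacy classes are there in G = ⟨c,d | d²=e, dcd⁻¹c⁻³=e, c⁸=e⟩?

The conjugacy classes (representative and size) are:
  [e] (size 1), [c³] (size 2), [c²] (size 2), [c⁴] (size 1), [c⁵] (size 2), [c⁴d] (size 4), [cd] (size 4).
Class equation: 1 + 2 + 2 + 1 + 2 + 4 + 4 = 16 = |G|. So G has 7 conjugacy classes.

Answer: 7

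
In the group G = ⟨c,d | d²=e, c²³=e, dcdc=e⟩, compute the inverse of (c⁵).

The order of (c⁵) is 23 (smallest k with (c⁵)ᵏ = e), so (c⁵)⁻¹ = (c⁵)²² = c¹⁸.
Check: (c⁵) · (c¹⁸) → (c⁵) · c¹⁸ = e, giving e as required.

Answer: c¹⁸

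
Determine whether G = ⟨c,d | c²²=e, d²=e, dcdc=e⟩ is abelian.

c·d = cd but d·c = c²¹d, so c·d ≠ d·c and G is not abelian.

Answer: No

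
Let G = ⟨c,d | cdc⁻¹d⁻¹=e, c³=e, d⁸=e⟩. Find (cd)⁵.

Compute successive powers of (cd), reducing at each step:
  (cd)²: (cd) · c = c²d;   (c²d) · d = c²d²
  (cd)³: (c²d²) · c = d²;   (d²) · d = d³
  (cd)⁴: (d³) · c = cd³;   (cd³) · d = cd⁴
  (cd)⁵: (cd⁴) · c = c²d⁴;   (c²d⁴) · d = c²d⁵

Answer: c²d⁵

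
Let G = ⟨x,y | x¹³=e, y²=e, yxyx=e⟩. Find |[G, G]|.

G' = [G, G] is generated by all commutators. The generator-pair commutators are: [x, y] = x².
The subgroup they normally generate is {e, x, x², x³, x⁴, x⁵, x⁶, x⁷, x⁸, x⁹, x¹⁰, x¹¹, x¹²}, of order 13.
Check: |G/G'| = 26/13 = 2 is the order of the abelianisation.

Answer: 13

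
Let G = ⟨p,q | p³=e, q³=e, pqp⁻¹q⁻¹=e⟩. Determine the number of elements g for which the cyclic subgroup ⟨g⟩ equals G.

⟨g⟩ = G would require ord(g) = |G| = 9, but the maximum element order in G is 3 < 9. So G is not cyclic and no single element generates it: the count is 0.

Answer: 0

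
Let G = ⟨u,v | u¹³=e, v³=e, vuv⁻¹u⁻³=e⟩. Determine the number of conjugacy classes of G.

The conjugacy classes (representative and size) are:
  [e] (size 1), [u] (size 3), [u⁵] (size 3), [u¹⁰] (size 3), [u⁸] (size 3), [u¹⁰v] (size 13), [u⁷v²] (size 13).
Class equation: 1 + 3 + 3 + 3 + 3 + 13 + 13 = 39 = |G|. So G has 7 conjugacy classes.

Answer: 7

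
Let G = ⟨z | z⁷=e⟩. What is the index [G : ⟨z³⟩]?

First find ord(z³) by computing successive powers:
  (z³)¹ = z³, (z³)² = z⁶, (z³)³ = z², (z³)⁴ = z⁵, (z³)⁵ = z, (z³)⁶ = z⁴, (z³)⁷ = e.
So |⟨z³⟩| = ord(z³) = 7. With |G| = 7, by Lagrange [G : ⟨z³⟩] = 7/7 = 1.

Answer: 1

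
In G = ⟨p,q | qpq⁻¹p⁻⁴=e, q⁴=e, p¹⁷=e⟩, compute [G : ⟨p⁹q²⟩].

First find ord(p⁹q²) by computing successive powers:
  (p⁹q²)¹ = p⁹q², (p⁹q²)² = e.
So |⟨p⁹q²⟩| = ord(p⁹q²) = 2. With |G| = 68, by Lagrange [G : ⟨p⁹q²⟩] = 68/2 = 34.

Answer: 34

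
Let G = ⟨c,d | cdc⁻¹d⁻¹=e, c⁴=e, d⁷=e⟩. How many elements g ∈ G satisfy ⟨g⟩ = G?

G is cyclic of order 28. An element generates G iff its order is 28, and a cyclic group of order 28 has exactly φ(28) = 12 such elements.

Answer: 12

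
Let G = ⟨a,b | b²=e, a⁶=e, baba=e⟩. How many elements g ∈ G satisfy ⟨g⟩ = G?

⟨g⟩ = G would require ord(g) = |G| = 12, but the maximum element order in G is 6 < 12. So G is not cyclic and no single element generates it: the count is 0.

Answer: 0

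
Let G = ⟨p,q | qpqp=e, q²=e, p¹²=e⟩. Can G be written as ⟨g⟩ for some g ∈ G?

Every cyclic group is abelian. But p·q = pq while q·p = p¹¹q, so p·q ≠ q·p and G is not abelian. Hence G is not cyclic.

Answer: No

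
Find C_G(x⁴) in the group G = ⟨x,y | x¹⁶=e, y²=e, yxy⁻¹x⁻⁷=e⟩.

⟨x⁴⟩ ⊆ C_G(x⁴) since powers of x⁴ commute with x⁴; so |C_G(x⁴)| ≥ |⟨x⁴⟩| = 4.
By orbit–stabilizer, |C_G(x⁴)| = |G| / |conj. class of x⁴| = 32 / 2 = 16.
The 16 elements commuting with x⁴ are {e, x, x², x³, x⁴, x⁵, x⁶, x⁷, x⁸, x⁹, x¹⁰, x¹¹, x¹², x¹³, x¹⁴, x¹⁵}.

Answer: {e, x, x², x³, x⁴, x⁵, x⁶, x⁷, x⁸, x⁹, x¹⁰, x¹¹, x¹², x¹³, x¹⁴, x¹⁵}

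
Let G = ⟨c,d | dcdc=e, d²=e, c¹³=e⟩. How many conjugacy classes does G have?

The conjugacy classes (representative and size) are:
  [e] (size 1), [c¹²] (size 2), [c¹¹] (size 2), [c³] (size 2), [c⁴] (size 2), [c⁸] (size 2), [c⁶] (size 2), [d] (size 13).
Class equation: 1 + 2 + 2 + 2 + 2 + 2 + 2 + 13 = 26 = |G|. So G has 8 conjugacy classes.

Answer: 8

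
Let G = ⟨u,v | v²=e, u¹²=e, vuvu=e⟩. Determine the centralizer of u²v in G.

⟨u²v⟩ ⊆ C_G(u²v) since powers of u²v commute with u²v; so |C_G(u²v)| ≥ |⟨u²v⟩| = 2.
By orbit–stabilizer, |C_G(u²v)| = |G| / |conj. class of u²v| = 24 / 6 = 4.
The 4 elements commuting with u²v are {e, u⁶, u²v, u⁸v}.

Answer: {e, u⁶, u²v, u⁸v}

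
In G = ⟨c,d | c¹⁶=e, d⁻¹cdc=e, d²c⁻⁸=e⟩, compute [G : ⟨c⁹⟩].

First find ord(c⁹) by computing successive powers:
  (c⁹)¹ = c⁹, (c⁹)² = c², (c⁹)³ = c¹¹, (c⁹)⁴ = c⁴, (c⁹)⁵ = c¹³, (c⁹)⁶ = c⁶, (c⁹)⁷ = c¹⁵, (c⁹)⁸ = c⁸, (c⁹)⁹ = c, (c⁹)¹⁰ = c¹⁰, (c⁹)¹¹ = c³, (c⁹)¹² = c¹², (c⁹)¹³ = c⁵, (c⁹)¹⁴ = c¹⁴, (c⁹)¹⁵ = c⁷, (c⁹)¹⁶ = e.
So |⟨c⁹⟩| = ord(c⁹) = 16. With |G| = 32, by Lagrange [G : ⟨c⁹⟩] = 32/16 = 2.

Answer: 2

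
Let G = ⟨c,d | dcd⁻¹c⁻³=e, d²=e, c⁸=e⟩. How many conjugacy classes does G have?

The conjugacy classes (representative and size) are:
  [e] (size 1), [c³] (size 2), [c²] (size 2), [c⁴] (size 1), [c⁵] (size 2), [c⁴d] (size 4), [cd] (size 4).
Class equation: 1 + 2 + 2 + 1 + 2 + 4 + 4 = 16 = |G|. So G has 7 conjugacy classes.

Answer: 7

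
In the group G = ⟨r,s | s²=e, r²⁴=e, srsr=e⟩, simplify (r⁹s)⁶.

Compute successive powers of (r⁹s), reducing at each step:
  (r⁹s)²: (r⁹s) · r⁹ = s;   s · s = e
  (r⁹s)³: e · r⁹ = r⁹;   (r⁹) · s = r⁹s
  (r⁹s)⁴: (r⁹s) · r⁹ = s;   s · s = e
  (r⁹s)⁵: e · r⁹ = r⁹;   (r⁹) · s = r⁹s
  (r⁹s)⁶: (r⁹s) · r⁹ = s;   s · s = e

Answer: e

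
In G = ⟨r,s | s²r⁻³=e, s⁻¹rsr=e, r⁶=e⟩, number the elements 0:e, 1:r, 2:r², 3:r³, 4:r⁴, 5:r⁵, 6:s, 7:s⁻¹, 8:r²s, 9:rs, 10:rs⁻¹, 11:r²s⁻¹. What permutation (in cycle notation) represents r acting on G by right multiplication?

(0 1 2 3 4 5)(6 11 10 7 8 9)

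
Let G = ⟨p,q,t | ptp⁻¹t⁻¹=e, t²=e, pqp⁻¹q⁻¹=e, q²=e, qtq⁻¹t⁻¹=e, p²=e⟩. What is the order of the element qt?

Compute successive powers until reaching e:
  (qt)¹ = qt, (qt)² = e.
The smallest positive k with (qt)ᵏ = e is 2.

Answer: 2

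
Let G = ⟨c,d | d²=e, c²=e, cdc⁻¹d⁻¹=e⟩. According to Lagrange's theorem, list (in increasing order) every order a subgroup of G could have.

|G| = 4 = 2². By Lagrange's theorem the order of any subgroup divides 4; the divisors of 4 are 1, 2, 4.

Answer: 1, 2, 4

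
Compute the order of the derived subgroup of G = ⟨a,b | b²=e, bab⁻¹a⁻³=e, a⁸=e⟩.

G' = [G, G] is generated by all commutators. The generator-pair commutators are: [a, b] = a⁶.
The subgroup they normally generate is {e, a², a⁴, a⁶}, of order 4.
Check: |G/G'| = 16/4 = 4 is the order of the abelianisation.

Answer: 4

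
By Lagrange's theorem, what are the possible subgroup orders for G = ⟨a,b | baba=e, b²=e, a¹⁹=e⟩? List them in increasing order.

|G| = 38 = 2 · 19. By Lagrange's theorem the order of any subgroup divides 38; the divisors of 38 are 1, 2, 19, 38.

Answer: 1, 2, 19, 38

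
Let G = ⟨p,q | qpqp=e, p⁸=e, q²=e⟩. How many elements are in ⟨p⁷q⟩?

|⟨p⁷q⟩| equals the order of p⁷q. Compute successive powers until reaching e:
  (p⁷q)¹ = p⁷q, (p⁷q)² = e.
The smallest positive k with (p⁷q)ᵏ = e is 2, so |⟨p⁷q⟩| = 2.

Answer: 2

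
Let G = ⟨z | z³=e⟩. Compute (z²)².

Compute successive powers of (z²), reducing at each step:
  (z²)²: (z²) · z² = z

Answer: z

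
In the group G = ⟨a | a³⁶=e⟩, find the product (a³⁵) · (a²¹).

Compute (a³⁵) · (a²¹) by multiplying left to right and reducing via the relations at each step:
  (a³⁵) · a²¹ = a²⁰

Answer: a²⁰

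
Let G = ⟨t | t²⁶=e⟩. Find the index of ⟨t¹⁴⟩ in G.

First find ord(t¹⁴) by computing successive powers:
  (t¹⁴)¹ = t¹⁴, (t¹⁴)² = t², (t¹⁴)³ = t¹⁶, (t¹⁴)⁴ = t⁴, (t¹⁴)⁵ = t¹⁸, (t¹⁴)⁶ = t⁶, (t¹⁴)⁷ = t²⁰, (t¹⁴)⁸ = t⁸, (t¹⁴)⁹ = t²², (t¹⁴)¹⁰ = t¹⁰, (t¹⁴)¹¹ = t²⁴, (t¹⁴)¹² = t¹², (t¹⁴)¹³ = e.
So |⟨t¹⁴⟩| = ord(t¹⁴) = 13. With |G| = 26, by Lagrange [G : ⟨t¹⁴⟩] = 26/13 = 2.

Answer: 2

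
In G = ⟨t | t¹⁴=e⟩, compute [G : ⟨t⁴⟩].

First find ord(t⁴) by computing successive powers:
  (t⁴)¹ = t⁴, (t⁴)² = t⁸, (t⁴)³ = t¹², (t⁴)⁴ = t², (t⁴)⁵ = t⁶, (t⁴)⁶ = t¹⁰, (t⁴)⁷ = e.
So |⟨t⁴⟩| = ord(t⁴) = 7. With |G| = 14, by Lagrange [G : ⟨t⁴⟩] = 14/7 = 2.

Answer: 2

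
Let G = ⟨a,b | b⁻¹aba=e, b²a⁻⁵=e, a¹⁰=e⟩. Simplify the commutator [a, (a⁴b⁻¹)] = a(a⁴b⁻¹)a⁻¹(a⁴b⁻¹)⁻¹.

[a, (a⁴b⁻¹)] = a·(a⁴b⁻¹)·a⁻¹·(a⁴b⁻¹)⁻¹.
  a · (a⁴b⁻¹) = b
  b · (a⁹) = ab
  (ab) · (a⁴b) = a²

Answer: a²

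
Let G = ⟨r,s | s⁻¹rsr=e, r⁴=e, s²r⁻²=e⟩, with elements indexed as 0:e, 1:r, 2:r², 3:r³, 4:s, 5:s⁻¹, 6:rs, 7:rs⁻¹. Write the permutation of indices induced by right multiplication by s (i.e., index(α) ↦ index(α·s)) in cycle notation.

(0 4 2 5)(1 6 3 7)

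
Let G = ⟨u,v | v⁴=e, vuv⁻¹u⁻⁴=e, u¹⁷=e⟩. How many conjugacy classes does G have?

The conjugacy classes (representative and size) are:
  [e] (size 1), [u⁴] (size 4), [u²] (size 4), [u⁵] (size 4), [u¹¹] (size 4), [u⁷v] (size 17), [u³v²] (size 17), [u⁹v³] (size 17).
Class equation: 1 + 4 + 4 + 4 + 4 + 17 + 17 + 17 = 68 = |G|. So G has 8 conjugacy classes.

Answer: 8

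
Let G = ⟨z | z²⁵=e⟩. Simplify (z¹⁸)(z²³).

Compute (z¹⁸) · (z²³) by multiplying left to right and reducing via the relations at each step:
  (z¹⁸) · z²³ = z¹⁶

Answer: z¹⁶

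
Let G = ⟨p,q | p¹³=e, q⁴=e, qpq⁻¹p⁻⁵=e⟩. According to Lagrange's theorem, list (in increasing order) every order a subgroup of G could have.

|G| = 52 = 2² · 13. By Lagrange's theorem the order of any subgroup divides 52; the divisors of 52 are 1, 2, 4, 13, 26, 52.

Answer: 1, 2, 4, 13, 26, 52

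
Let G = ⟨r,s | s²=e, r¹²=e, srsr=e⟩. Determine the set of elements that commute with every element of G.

An element z ∈ Z(G) iff z commutes with every generator.
For example r⁶ is central: (r⁶)·r = r⁷ = r·(r⁶); (r⁶)·s = r⁶s = s·(r⁶).
Whereas r ∉ Z(G) since r·s = rs ≠ r¹¹s = s·r.
Checking each of the 24 elements this way gives Z(G) = {e, r⁶}, of order 2.

Answer: {e, r⁶}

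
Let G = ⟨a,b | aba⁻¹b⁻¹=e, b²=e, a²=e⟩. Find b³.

Compute successive powers of b, reducing at each step:
  b²: b · b = e
  b³: e · b = b

Answer: b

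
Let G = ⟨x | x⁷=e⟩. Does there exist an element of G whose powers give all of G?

|G| = 7. The element x has order 7 (its powers give 7 distinct elements), so ⟨x⟩ = G and G is cyclic.

Answer: Yes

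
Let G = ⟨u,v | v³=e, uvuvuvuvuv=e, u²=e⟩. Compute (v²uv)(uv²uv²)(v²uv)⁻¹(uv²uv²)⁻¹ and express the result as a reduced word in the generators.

[(v²uv), (uv²uv²)] = (v²uv)·(uv²uv²)·(v²uv)⁻¹·(uv²uv²)⁻¹.
  (v²uv) · (uv²uv²) = v²uvuv²uv²
  (v²uvuv²uv²) · (v²uv) = vuv²uvuv²u
  (vuv²uvuv²u) · (vuvu) = uv²uvuv²uv

Answer: uv²uvuv²uv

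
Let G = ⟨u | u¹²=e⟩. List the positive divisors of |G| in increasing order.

|G| = 12 = 2² · 3. By Lagrange's theorem the order of any subgroup divides 12; the divisors of 12 are 1, 2, 3, 4, 6, 12.

Answer: 1, 2, 3, 4, 6, 12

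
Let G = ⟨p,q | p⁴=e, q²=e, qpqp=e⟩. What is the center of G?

An element z ∈ Z(G) iff z commutes with every generator.
For example p² is central: (p²)·p = p³ = p·(p²); (p²)·q = p²q = q·(p²).
Whereas p ∉ Z(G) since p·q = pq ≠ p³q = q·p.
Checking each of the 8 elements this way gives Z(G) = {e, p²}, of order 2.

Answer: {e, p²}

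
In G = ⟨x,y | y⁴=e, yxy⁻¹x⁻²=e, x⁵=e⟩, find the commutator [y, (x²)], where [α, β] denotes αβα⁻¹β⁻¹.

[y, (x²)] = y·(x²)·y⁻¹·(x²)⁻¹.
  y · (x²) = x⁴y
  (x⁴y) · (y³) = x⁴
  (x⁴) · (x³) = x²

Answer: x²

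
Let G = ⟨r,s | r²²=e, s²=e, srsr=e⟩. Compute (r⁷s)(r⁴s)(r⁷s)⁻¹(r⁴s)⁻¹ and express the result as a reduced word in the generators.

[(r⁷s), (r⁴s)] = (r⁷s)·(r⁴s)·(r⁷s)⁻¹·(r⁴s)⁻¹.
  (r⁷s) · (r⁴s) = r³
  (r³) · (r⁷s) = r¹⁰s
  (r¹⁰s) · (r⁴s) = r⁶

Answer: r⁶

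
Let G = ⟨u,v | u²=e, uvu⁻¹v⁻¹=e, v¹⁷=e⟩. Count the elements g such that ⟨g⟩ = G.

G is cyclic of order 34. An element generates G iff its order is 34, and a cyclic group of order 34 has exactly φ(34) = 16 such elements.

Answer: 16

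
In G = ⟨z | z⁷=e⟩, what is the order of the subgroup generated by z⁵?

|⟨z⁵⟩| equals the order of z⁵. Compute successive powers until reaching e:
  (z⁵)¹ = z⁵, (z⁵)² = z³, (z⁵)³ = z, (z⁵)⁴ = z⁶, (z⁵)⁵ = z⁴, (z⁵)⁶ = z², (z⁵)⁷ = e.
The smallest positive k with (z⁵)ᵏ = e is 7, so |⟨z⁵⟩| = 7.

Answer: 7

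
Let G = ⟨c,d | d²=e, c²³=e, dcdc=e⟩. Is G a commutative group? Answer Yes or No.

c·d = cd but d·c = c²²d, so c·d ≠ d·c and G is not abelian.

Answer: No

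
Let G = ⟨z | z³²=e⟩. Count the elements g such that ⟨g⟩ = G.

G is cyclic of order 32. An element generates G iff its order is 32, and a cyclic group of order 32 has exactly φ(32) = 16 such elements.

Answer: 16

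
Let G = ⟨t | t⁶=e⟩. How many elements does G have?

G is generated by a single element, so G is cyclic. The relator gives t⁶ = e and no smaller power is forced to be e, so the 6 powers {e, t, t², t³, t⁴, t⁵} are distinct. Hence |G| = 6.

Answer: 6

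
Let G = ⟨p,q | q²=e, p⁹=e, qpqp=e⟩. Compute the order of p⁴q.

Compute successive powers until reaching e:
  (p⁴q)¹ = p⁴q, (p⁴q)² = e.
The smallest positive k with (p⁴q)ᵏ = e is 2.

Answer: 2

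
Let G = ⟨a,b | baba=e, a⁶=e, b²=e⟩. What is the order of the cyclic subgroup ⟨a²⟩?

|⟨a²⟩| equals the order of a². Compute successive powers until reaching e:
  (a²)¹ = a², (a²)² = a⁴, (a²)³ = e.
The smallest positive k with (a²)ᵏ = e is 3, so |⟨a²⟩| = 3.

Answer: 3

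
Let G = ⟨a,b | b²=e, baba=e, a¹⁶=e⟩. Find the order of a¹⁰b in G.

Compute successive powers until reaching e:
  (a¹⁰b)¹ = a¹⁰b, (a¹⁰b)² = e.
The smallest positive k with (a¹⁰b)ᵏ = e is 2.

Answer: 2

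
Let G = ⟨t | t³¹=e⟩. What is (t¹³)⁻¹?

The order of (t¹³) is 31 (smallest k with (t¹³)ᵏ = e), so (t¹³)⁻¹ = (t¹³)³⁰ = t¹⁸.
Check: (t¹³) · (t¹⁸) → (t¹³) · t¹⁸ = e, giving e as required.

Answer: t¹⁸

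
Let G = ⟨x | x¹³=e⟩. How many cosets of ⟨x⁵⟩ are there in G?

First find ord(x⁵) by computing successive powers:
  (x⁵)¹ = x⁵, (x⁵)² = x¹⁰, (x⁵)³ = x², (x⁵)⁴ = x⁷, (x⁵)⁵ = x¹², (x⁵)⁶ = x⁴, (x⁵)⁷ = x⁹, (x⁵)⁸ = x, (x⁵)⁹ = x⁶, (x⁵)¹⁰ = x¹¹, (x⁵)¹¹ = x³, (x⁵)¹² = x⁸, (x⁵)¹³ = e.
So |⟨x⁵⟩| = ord(x⁵) = 13. With |G| = 13, by Lagrange [G : ⟨x⁵⟩] = 13/13 = 1.

Answer: 1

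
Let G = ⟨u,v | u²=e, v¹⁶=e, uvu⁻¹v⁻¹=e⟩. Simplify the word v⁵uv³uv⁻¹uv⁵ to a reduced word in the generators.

Multiply left to right, reducing at each step:
  (v⁵) · u = uv⁵
  (uv⁵) · v³ = uv⁸
  (uv⁸) · u = v⁸
  (v⁸) · v⁻¹ = v⁷
  (v⁷) · u = uv⁷
  (uv⁷) · v⁵ = uv¹²

Answer: uv¹²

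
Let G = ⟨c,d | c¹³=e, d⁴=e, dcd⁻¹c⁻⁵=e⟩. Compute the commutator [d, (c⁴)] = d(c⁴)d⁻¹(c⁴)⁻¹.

[d, (c⁴)] = d·(c⁴)·d⁻¹·(c⁴)⁻¹.
  d · (c⁴) = c⁷d
  (c⁷d) · (d³) = c⁷
  (c⁷) · (c⁹) = c³

Answer: c³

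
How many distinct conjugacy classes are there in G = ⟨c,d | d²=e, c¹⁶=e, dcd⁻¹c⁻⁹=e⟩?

The conjugacy classes (representative and size) are:
  [e] (size 1), [c⁹] (size 2), [c²] (size 1), [c³] (size 2), [c⁴] (size 1), [c¹³] (size 2), [c⁶] (size 1), [c¹⁵] (size 2), [c⁸] (size 1), [c¹⁰] (size 1), [c¹²] (size 1), [c¹⁴] (size 1), [d] (size 2), [cd] (size 2), [c²d] (size 2), [c¹¹d] (size 2), [c⁴d] (size 2), [c¹³d] (size 2), [c¹⁴d] (size 2), [c¹⁵d] (size 2).
Class equation: 1 + 2 + 1 + 2 + 1 + 2 + 1 + 2 + 1 + 1 + 1 + 1 + 2 + 2 + 2 + 2 + 2 + 2 + 2 + 2 = 32 = |G|. So G has 20 conjugacy classes.

Answer: 20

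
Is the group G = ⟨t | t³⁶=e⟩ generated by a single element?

|G| = 36. The element t has order 36 (its powers give 36 distinct elements), so ⟨t⟩ = G and G is cyclic.

Answer: Yes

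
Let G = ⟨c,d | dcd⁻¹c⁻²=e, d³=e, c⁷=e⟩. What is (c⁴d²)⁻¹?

The order of (c⁴d²) is 3 (smallest k with (c⁴d²)ᵏ = e), so (c⁴d²)⁻¹ = (c⁴d²)² = c⁶d.
Check: (c⁴d²) · (c⁶d) → (c⁴d²) · c⁶ = d²;   (d²) · d = e, giving e as required.

Answer: c⁶d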